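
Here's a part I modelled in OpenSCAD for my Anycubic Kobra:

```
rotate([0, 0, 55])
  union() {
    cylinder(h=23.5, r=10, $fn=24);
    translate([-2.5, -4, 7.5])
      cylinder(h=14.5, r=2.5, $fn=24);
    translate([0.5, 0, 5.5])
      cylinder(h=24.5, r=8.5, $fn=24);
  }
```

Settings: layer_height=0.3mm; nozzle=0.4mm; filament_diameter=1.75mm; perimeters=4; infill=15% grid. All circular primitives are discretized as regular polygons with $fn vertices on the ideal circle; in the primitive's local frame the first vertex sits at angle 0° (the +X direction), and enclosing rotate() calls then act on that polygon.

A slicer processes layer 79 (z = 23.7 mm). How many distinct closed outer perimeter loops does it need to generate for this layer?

At z = 23.7 mm: the cylinder does not reach this height (z outside [0, 23.5]); the cylinder at (-2.5, -4) is not intersected at this z (z outside [7.5, 22]); the cylinder at (0.5, 0): section is a regular 24-gon, circumradius r=8.5; Merging all regions: only the r=8.5 cylinder at (0.5, 0) is present, so the union is just that shape — 1 connected region; (whole slice rotated 55° about Z — lengths, areas and connectivity unchanged). The result has 1 disconnected region.

1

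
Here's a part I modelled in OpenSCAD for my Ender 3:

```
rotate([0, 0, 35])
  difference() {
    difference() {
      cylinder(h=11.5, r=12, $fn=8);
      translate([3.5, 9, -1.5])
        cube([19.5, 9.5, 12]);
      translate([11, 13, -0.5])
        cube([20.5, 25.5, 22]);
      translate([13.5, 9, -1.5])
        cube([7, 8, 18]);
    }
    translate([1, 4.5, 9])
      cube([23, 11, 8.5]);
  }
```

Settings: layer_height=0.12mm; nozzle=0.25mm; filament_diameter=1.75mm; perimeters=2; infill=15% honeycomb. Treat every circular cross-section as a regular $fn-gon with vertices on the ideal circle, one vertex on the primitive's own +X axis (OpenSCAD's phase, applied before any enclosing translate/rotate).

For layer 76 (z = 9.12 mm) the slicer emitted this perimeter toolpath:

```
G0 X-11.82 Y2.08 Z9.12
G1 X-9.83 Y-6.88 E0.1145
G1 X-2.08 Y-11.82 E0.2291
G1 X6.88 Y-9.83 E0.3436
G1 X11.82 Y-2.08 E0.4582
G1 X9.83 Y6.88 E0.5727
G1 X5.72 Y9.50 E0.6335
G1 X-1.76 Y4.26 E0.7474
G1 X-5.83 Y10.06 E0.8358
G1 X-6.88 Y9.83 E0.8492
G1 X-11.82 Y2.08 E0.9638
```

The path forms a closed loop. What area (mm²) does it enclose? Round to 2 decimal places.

362.55 mm²

Apply the shoelace formula to the sequence of (X, Y) vertices; enclosed area = 362.55 mm².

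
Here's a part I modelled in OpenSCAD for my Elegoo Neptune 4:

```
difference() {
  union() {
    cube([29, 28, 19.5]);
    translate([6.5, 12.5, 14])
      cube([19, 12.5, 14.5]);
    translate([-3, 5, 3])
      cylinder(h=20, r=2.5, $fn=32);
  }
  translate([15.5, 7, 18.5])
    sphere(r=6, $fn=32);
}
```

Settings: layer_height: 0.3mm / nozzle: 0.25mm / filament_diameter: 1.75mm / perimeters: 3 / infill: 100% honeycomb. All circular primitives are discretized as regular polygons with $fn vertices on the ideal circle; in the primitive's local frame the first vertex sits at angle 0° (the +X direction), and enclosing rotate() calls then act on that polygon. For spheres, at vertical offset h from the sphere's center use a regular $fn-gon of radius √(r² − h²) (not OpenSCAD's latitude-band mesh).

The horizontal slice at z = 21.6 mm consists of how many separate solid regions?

2

At z = 21.6 mm: the cube is absent (z outside [0, 19.5]); the cube at (6.5, 12.5) is present — its section is the full 19×12.5 rectangle; the cylinder at (-3, 5): section is a regular 32-gon, circumradius r=2.5; Merging all regions: the 2 present regions are separate (no shared area or edge), so areas and boundary lengths simply add and each stays a separate island — 2 connected regions; the r=6 sphere at (15.5, 7) slices to a regular 32-gon of circumradius 5.137 (√(r²−h²) with h=3.1 from center); After the difference (first − rest): starting from that combined region, the r=6 sphere at (15.5, 7) misses the remaining region (no effect) — 2 connected regions. The result has 2 disconnected regions.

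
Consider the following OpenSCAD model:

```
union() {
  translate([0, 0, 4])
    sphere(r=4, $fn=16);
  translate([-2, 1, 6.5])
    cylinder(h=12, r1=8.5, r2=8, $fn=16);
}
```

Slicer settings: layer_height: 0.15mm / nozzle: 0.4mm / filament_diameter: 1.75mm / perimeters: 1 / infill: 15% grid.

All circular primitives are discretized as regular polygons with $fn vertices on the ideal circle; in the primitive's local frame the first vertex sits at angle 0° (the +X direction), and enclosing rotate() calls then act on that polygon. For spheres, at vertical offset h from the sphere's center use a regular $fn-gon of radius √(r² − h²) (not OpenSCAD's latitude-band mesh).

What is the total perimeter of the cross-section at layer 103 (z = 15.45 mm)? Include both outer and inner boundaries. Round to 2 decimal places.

At z = 15.45 mm: the sphere is not intersected at this z (|z−center|=11.450 > r=4); the cone at (-2, 1) contributes a regular 16-gon of circumradius 8.127 (interpolated between r1=8.5 and r2=8 at t=0.746) (perimeter = 2·16·8.127·sin(180°/16) = 50.74 mm); Merging all regions: only the cone at (-2, 1) is present, so the union is just that shape — boundary = 50.74 mm. Overall, the cross-section is a single solid region. Total boundary length (outer) = 50.74 mm.

50.74 mm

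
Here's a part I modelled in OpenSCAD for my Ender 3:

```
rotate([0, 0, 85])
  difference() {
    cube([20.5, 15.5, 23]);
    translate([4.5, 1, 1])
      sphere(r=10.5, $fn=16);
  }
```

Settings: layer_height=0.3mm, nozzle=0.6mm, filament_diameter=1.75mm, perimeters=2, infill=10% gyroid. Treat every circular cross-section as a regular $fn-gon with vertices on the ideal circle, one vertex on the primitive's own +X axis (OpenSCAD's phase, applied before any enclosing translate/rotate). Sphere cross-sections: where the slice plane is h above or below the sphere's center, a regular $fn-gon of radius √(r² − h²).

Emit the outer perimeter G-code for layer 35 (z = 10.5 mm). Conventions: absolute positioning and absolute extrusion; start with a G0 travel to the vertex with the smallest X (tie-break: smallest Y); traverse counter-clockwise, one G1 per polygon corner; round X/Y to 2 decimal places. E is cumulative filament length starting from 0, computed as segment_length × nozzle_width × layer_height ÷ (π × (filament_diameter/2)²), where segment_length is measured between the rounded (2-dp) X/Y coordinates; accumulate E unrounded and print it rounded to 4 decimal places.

G0 X-15.44 Y1.35 Z10.50
G1 X0.00 Y0.00 E1.1599
G1 X0.02 Y0.23 E1.1771
G1 X-0.99 Y0.11 E1.2533
G1 X-2.67 Y0.60 E1.3842
G1 X-4.03 Y1.70 E1.5151
G1 X-4.87 Y3.23 E1.6457
G1 X-5.06 Y4.96 E1.7760
G1 X-4.57 Y6.64 E1.9069
G1 X-3.48 Y8.00 E2.0374
G1 X-1.95 Y8.84 E2.1680
G1 X-0.21 Y9.03 E2.2990
G1 X0.76 Y8.74 E2.3747
G1 X1.79 Y20.42 E3.2522
G1 X-13.65 Y21.77 E4.4121
G1 X-15.44 Y1.35 E5.9461

At z = 10.5 mm: the cube (footprint 20.5×15.5) is included at this height; the sphere at (4.5, 1): section is a regular 16-gon, circumradius = √(r²−h²) = √(10.5²−9.5²) = 4.472; Subtracting the remaining from the first: starting from the 20.5×15.5 cube, the r=10.5 sphere at (4.5, 1) partially overlaps it — only the 39.36 mm² overlap (of its 61.23 mm²) is removed, clipping the outline — 1 connected region; (whole slice rotated 85° about Z — lengths, areas and connectivity unchanged). The outline is a single polygon with 15 vertices. Extrusion per mm of travel: 0.6 × 0.3 / (π × 0.875²) = 0.074835. Accumulating E over each segment gives final E = 5.9461.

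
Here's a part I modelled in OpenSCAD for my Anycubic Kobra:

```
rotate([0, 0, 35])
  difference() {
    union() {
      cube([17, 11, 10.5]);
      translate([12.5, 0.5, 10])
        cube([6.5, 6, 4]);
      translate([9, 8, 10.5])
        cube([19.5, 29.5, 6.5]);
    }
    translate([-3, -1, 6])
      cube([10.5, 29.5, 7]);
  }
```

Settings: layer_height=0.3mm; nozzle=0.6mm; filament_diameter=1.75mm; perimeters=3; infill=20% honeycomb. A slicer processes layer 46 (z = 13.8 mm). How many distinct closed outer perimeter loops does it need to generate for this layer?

2

At z = 13.8 mm: the cube is not intersected at this z (z outside [0, 10.5]); the cube at (12.5, 0.5) is present — its section is the full 6.5×6 rectangle; the cube at (9, 8) is present — its section is the full 19.5×29.5 rectangle; Combining (union): the 2 present regions are separate (no shared area or edge), so areas and boundary lengths simply add and each stays a separate island — 2 connected regions; the cube at (-3, -1) is not intersected at this z (z outside [6, 13]); Taking the first minus the rest: none of the subtracted shapes is present at this height, so that combined region is unchanged — 2 connected regions; (whole slice rotated 35° about Z — lengths, areas and connectivity unchanged). The result has 2 disconnected regions.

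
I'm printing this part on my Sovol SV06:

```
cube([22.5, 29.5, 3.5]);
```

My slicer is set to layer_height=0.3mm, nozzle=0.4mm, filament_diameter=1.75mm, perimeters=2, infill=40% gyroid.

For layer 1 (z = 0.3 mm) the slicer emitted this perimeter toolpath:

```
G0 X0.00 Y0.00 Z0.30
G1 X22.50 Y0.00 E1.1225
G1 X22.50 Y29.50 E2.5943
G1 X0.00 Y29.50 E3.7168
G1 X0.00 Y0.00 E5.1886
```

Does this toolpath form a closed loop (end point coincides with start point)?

Start point (G0): (0.00, 0.00). End point (last G1): the path returns to the start — closed.

yes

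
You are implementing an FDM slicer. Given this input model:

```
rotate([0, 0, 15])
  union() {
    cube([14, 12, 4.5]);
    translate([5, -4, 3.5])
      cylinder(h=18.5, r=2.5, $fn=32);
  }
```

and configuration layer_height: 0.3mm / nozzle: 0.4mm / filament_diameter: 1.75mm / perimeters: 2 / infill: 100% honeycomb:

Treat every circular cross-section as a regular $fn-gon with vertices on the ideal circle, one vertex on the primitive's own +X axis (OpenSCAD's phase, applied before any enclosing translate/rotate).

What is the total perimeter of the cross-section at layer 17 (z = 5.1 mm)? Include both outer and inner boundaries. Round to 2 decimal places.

15.68 mm

At z = 5.1 mm: the cube is absent (z outside [0, 4.5]); the r=2.5 cylinder at (5, -4) gives a regular 32-gon of circumradius 2.5 (constant along its height) (perimeter = 2·32·2.500·sin(180°/32) = 15.68 mm); Merging all regions: only the r=2.5 cylinder at (5, -4) is present, so the union is just that shape — boundary = 15.68 mm; (whole slice rotated 15° about Z — lengths, areas and connectivity unchanged). Overall, the cross-section is a single solid region. Total boundary length (outer) = 15.68 mm.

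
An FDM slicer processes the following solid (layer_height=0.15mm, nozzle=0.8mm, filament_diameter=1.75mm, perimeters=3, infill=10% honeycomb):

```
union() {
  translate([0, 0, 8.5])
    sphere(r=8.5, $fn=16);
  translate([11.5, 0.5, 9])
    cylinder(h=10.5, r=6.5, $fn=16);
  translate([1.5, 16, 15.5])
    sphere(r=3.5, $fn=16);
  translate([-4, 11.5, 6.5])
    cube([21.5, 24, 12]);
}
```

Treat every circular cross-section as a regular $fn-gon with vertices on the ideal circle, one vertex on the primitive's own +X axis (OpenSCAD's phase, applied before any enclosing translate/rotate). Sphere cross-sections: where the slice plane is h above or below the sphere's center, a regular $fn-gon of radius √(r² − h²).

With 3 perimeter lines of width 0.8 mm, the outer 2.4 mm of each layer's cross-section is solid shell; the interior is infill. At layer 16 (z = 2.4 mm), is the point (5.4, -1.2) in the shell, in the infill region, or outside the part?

At z = 2.4 mm: the r=8.5 sphere contributes a regular 16-gon of circumradius √(8.5²−6.1²) = 5.919; the cylinder at (11.5, 0.5) is absent (z outside [9, 19.5]); the sphere at (1.5, 16) does not reach this height (|z−center|=13.100 > r=3.5); the cube at (-4, 11.5) is not intersected at this z (z outside [6.5, 18.5]); Merging all regions: only the r=8.5 sphere is present, so the union is just that shape — 1 connected region. Overall, the cross-section is a single solid region. The nearest boundary edge runs (5.47, -2.27)→(5.92, 0.00); distance from the point to it = 0.28 mm. The point is inside the cross-section, 0.28 mm from the nearest boundary — within the 2.4 mm shell band (3 × 0.8).

shell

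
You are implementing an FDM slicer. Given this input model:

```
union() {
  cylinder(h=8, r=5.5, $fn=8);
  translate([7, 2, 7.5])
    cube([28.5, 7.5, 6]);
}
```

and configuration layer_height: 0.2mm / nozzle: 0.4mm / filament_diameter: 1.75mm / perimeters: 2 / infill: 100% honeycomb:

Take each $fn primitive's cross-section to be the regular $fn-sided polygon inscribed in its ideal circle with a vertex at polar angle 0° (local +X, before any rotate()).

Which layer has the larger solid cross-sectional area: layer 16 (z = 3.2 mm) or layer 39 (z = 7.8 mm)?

layer 39 (z = 7.8 mm)

Layer 16 (z = 3.2): the r=5.5 cylinder gives a regular 8-gon of circumradius 5.5 (constant along its height) (area = (8/2)·5.500²·sin(360°/8) = 85.56 mm²); the cube at (7, 2) does not reach this height (z outside [7.5, 13.5]); Taking the union: only the r=5.5 cylinder is present, so the union is just that shape — area = 85.56 mm². So its area = 85.56 mm². Layer 39 (z = 7.8): the r=5.5 cylinder contributes a regular 8-gon of circumradius 5.5 (area = (8/2)·5.500²·sin(360°/8) = 85.56 mm²); the 28.5×7.5 cube at (7, 2) contributes its full rectangle (area 213.75 mm²); Merging all regions: the 2 present regions are separate (no shared area or edge), so areas and boundary lengths simply add and each stays a separate island — area = 299.31 mm². So its area = 299.31 mm². Layer 39 is larger (299.31 vs 85.56 mm²).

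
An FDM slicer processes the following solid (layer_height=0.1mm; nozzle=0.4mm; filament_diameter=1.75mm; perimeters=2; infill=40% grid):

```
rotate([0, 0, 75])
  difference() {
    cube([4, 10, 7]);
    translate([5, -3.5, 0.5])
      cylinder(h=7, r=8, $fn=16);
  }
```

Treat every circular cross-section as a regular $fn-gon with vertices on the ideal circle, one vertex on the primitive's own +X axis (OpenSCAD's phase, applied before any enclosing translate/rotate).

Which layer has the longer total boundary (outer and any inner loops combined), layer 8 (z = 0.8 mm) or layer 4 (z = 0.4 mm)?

Layer 8 (z = 0.8): the cube (footprint 4×10) is included at this height (perimeter 28.00 mm); the r=8 cylinder at (5, -3.5) contributes a regular 16-gon of circumradius 8 (perimeter = 2·16·8.000·sin(180°/16) = 49.94 mm); Taking the first minus the rest: starting from the 4×10 cube, the r=8 cylinder at (5, -3.5) partially overlaps it — only the 14.73 mm² overlap (of its 195.93 mm²) is removed, clipping the outline — boundary = 21.54 mm; (rotated 75° about Z; rotation is an isometry so areas/perimeters/island counts are preserved). So its perimeter = 21.54 mm. Layer 4 (z = 0.4): the cube is present — its section is the full 4×10 rectangle (perimeter 28.00 mm); the cylinder at (5, -3.5) is absent (z outside [0.5, 7.5]); Subtracting the remaining from the first: none of the subtracted shapes is present at this height, so the 4×10 cube is unchanged — boundary = 28.00 mm; (whole slice rotated 75° about Z — lengths, areas and connectivity unchanged). So its perimeter = 28.00 mm. Layer 4 is larger (28.00 vs 21.54 mm).

layer 4 (z = 0.4 mm)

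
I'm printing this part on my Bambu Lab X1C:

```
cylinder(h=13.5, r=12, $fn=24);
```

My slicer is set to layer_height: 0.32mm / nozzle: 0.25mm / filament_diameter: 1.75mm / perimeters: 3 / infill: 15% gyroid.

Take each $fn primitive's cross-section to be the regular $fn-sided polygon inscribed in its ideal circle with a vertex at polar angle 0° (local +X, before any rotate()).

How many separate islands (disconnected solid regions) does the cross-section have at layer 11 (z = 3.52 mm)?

1

At z = 3.52 mm: the r=12 cylinder gives a regular 24-gon of circumradius 12 (constant along its height). Overall, the cross-section is a single solid region. Island count = 1.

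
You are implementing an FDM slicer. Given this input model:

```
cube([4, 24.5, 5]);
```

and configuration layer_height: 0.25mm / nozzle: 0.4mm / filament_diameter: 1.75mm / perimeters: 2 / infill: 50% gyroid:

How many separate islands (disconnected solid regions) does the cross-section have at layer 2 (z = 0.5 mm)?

At z = 0.5 mm: the cube is present — its section is the full 4×24.5 rectangle. Overall, the cross-section is a single solid region. Island count = 1.

1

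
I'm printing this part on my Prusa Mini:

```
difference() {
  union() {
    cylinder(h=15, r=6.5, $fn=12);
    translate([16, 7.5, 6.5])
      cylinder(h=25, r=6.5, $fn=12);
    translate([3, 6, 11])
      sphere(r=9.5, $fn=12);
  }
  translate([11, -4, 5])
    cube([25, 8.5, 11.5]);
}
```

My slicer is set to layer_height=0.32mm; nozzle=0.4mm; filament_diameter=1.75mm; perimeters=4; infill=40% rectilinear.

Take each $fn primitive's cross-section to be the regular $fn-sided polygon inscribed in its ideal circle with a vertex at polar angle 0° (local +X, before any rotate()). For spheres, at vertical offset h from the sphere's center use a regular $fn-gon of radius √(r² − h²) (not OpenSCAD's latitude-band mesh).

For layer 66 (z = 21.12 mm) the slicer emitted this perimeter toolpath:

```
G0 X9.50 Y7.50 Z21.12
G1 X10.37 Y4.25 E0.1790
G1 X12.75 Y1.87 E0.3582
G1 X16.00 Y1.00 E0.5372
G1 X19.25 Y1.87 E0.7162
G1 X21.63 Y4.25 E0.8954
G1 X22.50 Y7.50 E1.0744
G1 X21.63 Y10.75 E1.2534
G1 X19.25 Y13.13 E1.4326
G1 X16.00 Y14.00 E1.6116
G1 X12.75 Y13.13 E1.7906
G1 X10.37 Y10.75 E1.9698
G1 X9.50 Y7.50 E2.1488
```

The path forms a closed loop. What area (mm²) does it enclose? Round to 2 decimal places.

Apply the shoelace formula to the sequence of (X, Y) vertices; enclosed area = 126.77 mm².

126.77 mm²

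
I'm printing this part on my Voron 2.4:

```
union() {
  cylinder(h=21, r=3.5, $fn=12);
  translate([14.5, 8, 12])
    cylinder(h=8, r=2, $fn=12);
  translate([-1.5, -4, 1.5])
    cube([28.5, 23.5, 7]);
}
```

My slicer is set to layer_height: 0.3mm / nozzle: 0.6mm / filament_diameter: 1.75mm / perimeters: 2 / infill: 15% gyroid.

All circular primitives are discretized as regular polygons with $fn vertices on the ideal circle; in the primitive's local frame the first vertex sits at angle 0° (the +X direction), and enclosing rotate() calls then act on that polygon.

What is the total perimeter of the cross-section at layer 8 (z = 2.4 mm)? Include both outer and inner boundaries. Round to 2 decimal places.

105.57 mm

At z = 2.4 mm: the r=3.5 cylinder contributes a regular 12-gon of circumradius 3.5 (perimeter = 2·12·3.500·sin(180°/12) = 21.74 mm); the cylinder at (14.5, 8) is not intersected at this z (z outside [12, 20]); the cube at (-1.5, -4) (footprint 28.5×23.5) is included at this height (perimeter 104.00 mm); Merging all regions: the regions partially overlap (shared area 28.27 mm²), so the edge portions inside another operand are dropped and the merged outline is re-measured after clipping — boundary = 105.57 mm. Overall, the cross-section is a single solid region. Total boundary length (outer) = 105.57 mm.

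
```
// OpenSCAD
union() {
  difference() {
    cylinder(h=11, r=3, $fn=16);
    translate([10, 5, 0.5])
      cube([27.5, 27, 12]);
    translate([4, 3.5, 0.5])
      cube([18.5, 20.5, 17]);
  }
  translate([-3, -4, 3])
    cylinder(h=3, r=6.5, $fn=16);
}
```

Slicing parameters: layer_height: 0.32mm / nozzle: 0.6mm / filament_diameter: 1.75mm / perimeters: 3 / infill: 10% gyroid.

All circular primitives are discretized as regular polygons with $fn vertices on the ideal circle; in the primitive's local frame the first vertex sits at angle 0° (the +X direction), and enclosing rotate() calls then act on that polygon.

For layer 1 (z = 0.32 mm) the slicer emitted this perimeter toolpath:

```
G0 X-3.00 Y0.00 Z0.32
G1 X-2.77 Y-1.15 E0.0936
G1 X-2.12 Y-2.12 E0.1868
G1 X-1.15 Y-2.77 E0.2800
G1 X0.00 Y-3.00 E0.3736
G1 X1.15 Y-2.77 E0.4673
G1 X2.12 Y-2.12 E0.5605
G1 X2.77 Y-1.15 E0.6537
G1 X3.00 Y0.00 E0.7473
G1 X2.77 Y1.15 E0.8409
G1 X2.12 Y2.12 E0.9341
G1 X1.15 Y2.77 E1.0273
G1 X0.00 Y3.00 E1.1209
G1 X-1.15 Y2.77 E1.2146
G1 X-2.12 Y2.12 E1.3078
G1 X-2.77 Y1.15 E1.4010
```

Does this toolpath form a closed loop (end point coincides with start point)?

no

Start point (G0): (-3.00, 0.00). End point (last G1): the path does not return to the start — open.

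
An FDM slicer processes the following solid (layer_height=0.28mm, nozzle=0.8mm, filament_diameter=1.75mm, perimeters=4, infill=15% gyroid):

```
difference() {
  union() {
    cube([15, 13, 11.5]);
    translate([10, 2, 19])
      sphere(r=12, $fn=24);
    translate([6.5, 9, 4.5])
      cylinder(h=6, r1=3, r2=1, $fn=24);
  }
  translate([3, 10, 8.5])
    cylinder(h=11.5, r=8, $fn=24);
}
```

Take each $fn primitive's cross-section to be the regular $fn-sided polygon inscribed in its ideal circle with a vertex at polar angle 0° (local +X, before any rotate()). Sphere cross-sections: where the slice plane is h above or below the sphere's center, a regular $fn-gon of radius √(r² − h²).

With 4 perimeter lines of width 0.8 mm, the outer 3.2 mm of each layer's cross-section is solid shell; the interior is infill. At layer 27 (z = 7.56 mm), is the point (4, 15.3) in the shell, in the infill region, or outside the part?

At z = 7.56 mm: the 15×13 cube contributes its full rectangle; the r=12 sphere at (10, 2) slices to a regular 24-gon of circumradius 3.623 (√(r²−h²) with h=11.44 from center); the cone at (6.5, 9) (r1=3→r2=1) has section circumradius 1.980 here — a regular 24-gon; Merging all regions: the regions partially overlap (shared area 46.19 mm²), so overlapping operands fuse into one piece — 1 connected region; the cylinder at (3, 10) is not intersected at this z (z outside [8.5, 20]); After the difference (first − rest): none of the subtracted shapes is present at this height, so the result so far is unchanged — 1 connected region. Overall, the cross-section is a single solid region. The nearest boundary edge runs (0.00, 13.00)→(15.00, 13.00); distance from the point to it = 2.30 mm. The point is not inside any of the regions above, so it lies outside the cross-section (2.30 mm from the nearest boundary).

outside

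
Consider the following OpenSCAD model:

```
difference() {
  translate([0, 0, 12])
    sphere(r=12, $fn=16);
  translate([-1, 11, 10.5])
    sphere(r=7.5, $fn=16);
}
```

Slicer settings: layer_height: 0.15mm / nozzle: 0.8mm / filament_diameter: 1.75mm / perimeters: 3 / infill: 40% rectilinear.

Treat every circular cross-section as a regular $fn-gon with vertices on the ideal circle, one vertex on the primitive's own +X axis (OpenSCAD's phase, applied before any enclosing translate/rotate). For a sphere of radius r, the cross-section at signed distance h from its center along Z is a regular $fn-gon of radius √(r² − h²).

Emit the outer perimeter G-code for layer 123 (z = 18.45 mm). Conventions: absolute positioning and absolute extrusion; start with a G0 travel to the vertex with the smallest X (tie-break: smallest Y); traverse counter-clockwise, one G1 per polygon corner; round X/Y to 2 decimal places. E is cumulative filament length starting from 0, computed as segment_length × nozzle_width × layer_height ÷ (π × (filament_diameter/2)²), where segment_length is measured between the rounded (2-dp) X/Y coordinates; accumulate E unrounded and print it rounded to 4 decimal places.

At z = 18.45 mm: the sphere: section is a regular 16-gon, circumradius = √(r²−h²) = √(12²−6.45²) = 10.119; the sphere at (-1, 11) does not reach this height (|z−center|=7.950 > r=7.5); Taking the first minus the rest: none of the subtracted shapes is present at this height, so the r=12 sphere is unchanged — 1 connected region. The outline is a single polygon with 16 vertices. Extrusion per mm of travel: 0.8 × 0.15 / (π × 0.875²) = 0.049890. Accumulating E over each segment gives final E = 3.1523.

G0 X-10.12 Y0.00 Z18.45
G1 X-9.35 Y-3.87 E0.1969
G1 X-7.16 Y-7.16 E0.3940
G1 X-3.87 Y-9.35 E0.5912
G1 X0.00 Y-10.12 E0.7881
G1 X3.87 Y-9.35 E0.9849
G1 X7.16 Y-7.16 E1.1821
G1 X9.35 Y-3.87 E1.3793
G1 X10.12 Y0.00 E1.5762
G1 X9.35 Y3.87 E1.7730
G1 X7.16 Y7.16 E1.9702
G1 X3.87 Y9.35 E2.1674
G1 X0.00 Y10.12 E2.3642
G1 X-3.87 Y9.35 E2.5611
G1 X-7.16 Y7.16 E2.7583
G1 X-9.35 Y3.87 E2.9554
G1 X-10.12 Y0.00 E3.1523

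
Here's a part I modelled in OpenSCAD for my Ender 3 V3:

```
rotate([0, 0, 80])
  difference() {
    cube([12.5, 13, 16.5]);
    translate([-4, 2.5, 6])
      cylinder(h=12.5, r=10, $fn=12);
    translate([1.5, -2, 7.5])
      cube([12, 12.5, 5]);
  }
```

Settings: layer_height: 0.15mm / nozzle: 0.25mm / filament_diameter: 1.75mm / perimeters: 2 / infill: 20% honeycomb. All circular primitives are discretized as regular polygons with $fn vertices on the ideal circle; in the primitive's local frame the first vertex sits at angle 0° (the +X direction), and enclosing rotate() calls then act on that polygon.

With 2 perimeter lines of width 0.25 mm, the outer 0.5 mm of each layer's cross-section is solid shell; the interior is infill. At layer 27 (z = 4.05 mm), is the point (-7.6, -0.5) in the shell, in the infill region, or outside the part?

At z = 4.05 mm: the 12.5×13 cube contributes its full rectangle; the cylinder at (-4, 2.5) is absent (z outside [6, 18.5]); the cube at (1.5, -2) is absent (z outside [7.5, 12.5]); Taking the first minus the rest: none of the subtracted shapes is present at this height, so the 12.5×13 cube is unchanged — 1 connected region; (whole slice rotated 80° about Z — lengths, areas and connectivity unchanged). Overall, the cross-section is a single solid region. Undo the 80° rotation: the query point maps to (-1.812, 7.398) in the un-rotated model frame. The nearest boundary edge runs (0.00, 13.00)→(0.00, 0.00); distance from the point to it = 1.81 mm. The point is not inside any of the regions above, so it lies outside the cross-section (1.81 mm from the nearest boundary).

outside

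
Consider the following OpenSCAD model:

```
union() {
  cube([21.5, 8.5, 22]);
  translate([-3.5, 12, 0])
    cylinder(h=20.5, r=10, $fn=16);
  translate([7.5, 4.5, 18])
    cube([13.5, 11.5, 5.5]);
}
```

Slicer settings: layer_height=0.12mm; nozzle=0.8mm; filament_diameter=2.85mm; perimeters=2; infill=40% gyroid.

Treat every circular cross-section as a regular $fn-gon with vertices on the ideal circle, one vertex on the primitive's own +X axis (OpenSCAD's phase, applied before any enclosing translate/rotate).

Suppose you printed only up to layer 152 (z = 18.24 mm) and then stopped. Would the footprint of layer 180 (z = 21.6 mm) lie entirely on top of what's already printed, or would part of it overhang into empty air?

entirely on top

Compare the two slices. At z = 18.24: the cube (footprint 21.5×8.5) is included at this height (area 182.75 mm²); the r=10 cylinder at (-3.5, 12) contributes a regular 16-gon of circumradius 10 (area = (16/2)·10.000²·sin(360°/16) = 306.15 mm²); the cube at (7.5, 4.5) (footprint 13.5×11.5) is included at this height (area 155.25 mm²); Merging all regions: the regions partially overlap — summed areas 644.15 mm² minus the doubly-counted overlap 75.22 mm² gives 568.92 mm² — area = 568.92 mm². At z = 21.6: the cube (footprint 21.5×8.5) is included at this height (area 182.75 mm²); the cylinder at (-3.5, 12) does not reach this height (z outside [0, 20.5]); the cube at (7.5, 4.5) is present — its section is the full 13.5×11.5 rectangle (area 155.25 mm²); Merging all regions: the regions partially overlap — summed areas 338.00 mm² minus the doubly-counted overlap 54.00 mm² gives 284.00 mm² — area = 284.00 mm². Checking containment: the cross-section at z = 21.6 is a subset of the cross-section at z = 18.24.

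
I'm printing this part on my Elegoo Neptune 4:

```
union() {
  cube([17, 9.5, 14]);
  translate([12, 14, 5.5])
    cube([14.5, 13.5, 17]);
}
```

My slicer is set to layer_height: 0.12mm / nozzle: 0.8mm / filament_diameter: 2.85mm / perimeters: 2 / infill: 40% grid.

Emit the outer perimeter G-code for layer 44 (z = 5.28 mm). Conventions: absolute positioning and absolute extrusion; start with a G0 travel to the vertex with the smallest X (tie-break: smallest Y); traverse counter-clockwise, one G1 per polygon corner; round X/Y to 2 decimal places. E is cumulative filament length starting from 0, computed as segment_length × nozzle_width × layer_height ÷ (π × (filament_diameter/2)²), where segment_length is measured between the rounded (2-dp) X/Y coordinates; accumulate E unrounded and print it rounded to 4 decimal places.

G0 X0.00 Y0.00 Z5.28
G1 X17.00 Y0.00 E0.2558
G1 X17.00 Y9.50 E0.3988
G1 X0.00 Y9.50 E0.6546
G1 X0.00 Y0.00 E0.7976

At z = 5.28 mm: the cube (footprint 17×9.5) is included at this height; the cube at (12, 14) does not reach this height (z outside [5.5, 22.5]); Merging all regions: only the 17×9.5 cube is present, so the union is just that shape — 1 connected region. The outline is a single polygon with 4 vertices. Extrusion per mm of travel: 0.8 × 0.12 / (π × 1.425²) = 0.015048. Accumulating E over each segment gives final E = 0.7976.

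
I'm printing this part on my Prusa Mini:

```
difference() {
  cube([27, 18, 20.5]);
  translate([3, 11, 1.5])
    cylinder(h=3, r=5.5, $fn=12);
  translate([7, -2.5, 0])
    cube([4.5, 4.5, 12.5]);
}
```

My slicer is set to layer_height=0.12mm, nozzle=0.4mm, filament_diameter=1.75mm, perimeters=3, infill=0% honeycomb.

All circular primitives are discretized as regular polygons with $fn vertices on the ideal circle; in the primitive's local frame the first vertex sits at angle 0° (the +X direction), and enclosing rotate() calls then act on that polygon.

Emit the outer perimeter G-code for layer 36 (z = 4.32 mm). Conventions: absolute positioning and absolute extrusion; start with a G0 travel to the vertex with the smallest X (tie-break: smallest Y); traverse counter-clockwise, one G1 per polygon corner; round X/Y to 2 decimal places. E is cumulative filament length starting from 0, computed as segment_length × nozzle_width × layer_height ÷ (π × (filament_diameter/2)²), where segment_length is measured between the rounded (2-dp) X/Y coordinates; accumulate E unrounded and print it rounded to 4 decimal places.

At z = 4.32 mm: the 27×18 cube contributes its full rectangle; the r=5.5 cylinder at (3, 11) contributes a regular 12-gon of circumradius 5.5; the cube at (7, -2.5) (footprint 4.5×4.5) is included at this height; Taking the first minus the rest: starting from the 27×18 cube, the r=5.5 cylinder at (3, 11) partially overlaps it — only the 75.92 mm² overlap (of its 90.75 mm²) is removed, clipping the outline; the 4.5×4.5 cube at (7, -2.5) partially overlaps it — only the 9.00 mm² overlap (of its 20.25 mm²) is removed, clipping the outline — 1 connected region. The outline is a single polygon with 19 vertices. Extrusion per mm of travel: 0.4 × 0.12 / (π × 0.875²) = 0.019956. Accumulating E over each segment gives final E = 2.1644.

G0 X0.00 Y0.00 Z4.32
G1 X7.00 Y0.00 E0.1397
G1 X7.00 Y2.00 E0.1796
G1 X11.50 Y2.00 E0.2694
G1 X11.50 Y0.00 E0.3093
G1 X27.00 Y0.00 E0.6186
G1 X27.00 Y18.00 E0.9778
G1 X0.00 Y18.00 E1.5167
G1 X0.00 Y15.51 E1.5664
G1 X0.25 Y15.76 E1.5734
G1 X3.00 Y16.50 E1.6302
G1 X5.75 Y15.76 E1.6871
G1 X7.76 Y13.75 E1.7438
G1 X8.50 Y11.00 E1.8006
G1 X7.76 Y8.25 E1.8575
G1 X5.75 Y6.24 E1.9142
G1 X3.00 Y5.50 E1.9710
G1 X0.25 Y6.24 E2.0278
G1 X0.00 Y6.49 E2.0349
G1 X0.00 Y0.00 E2.1644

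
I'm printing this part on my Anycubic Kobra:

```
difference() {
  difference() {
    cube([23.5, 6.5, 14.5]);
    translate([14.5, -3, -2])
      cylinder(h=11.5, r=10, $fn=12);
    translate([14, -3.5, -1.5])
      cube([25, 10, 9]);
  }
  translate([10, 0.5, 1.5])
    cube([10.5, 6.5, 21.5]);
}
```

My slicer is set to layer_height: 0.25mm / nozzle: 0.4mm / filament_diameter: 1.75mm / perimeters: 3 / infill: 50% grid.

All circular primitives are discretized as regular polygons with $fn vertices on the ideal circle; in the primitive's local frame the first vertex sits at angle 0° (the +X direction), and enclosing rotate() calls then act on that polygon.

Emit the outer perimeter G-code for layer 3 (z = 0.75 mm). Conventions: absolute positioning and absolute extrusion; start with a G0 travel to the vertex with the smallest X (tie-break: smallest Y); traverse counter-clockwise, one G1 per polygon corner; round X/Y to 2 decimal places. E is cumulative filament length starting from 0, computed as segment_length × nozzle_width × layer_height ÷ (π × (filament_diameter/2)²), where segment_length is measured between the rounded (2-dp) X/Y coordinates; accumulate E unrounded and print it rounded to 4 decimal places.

G0 X0.00 Y0.00 Z0.75
G1 X5.30 Y0.00 E0.2203
G1 X5.84 Y2.00 E0.3065
G1 X9.50 Y5.66 E0.5217
G1 X12.63 Y6.50 E0.6564
G1 X0.00 Y6.50 E1.1815
G1 X0.00 Y0.00 E1.4517

At z = 0.75 mm: the cube is present — its section is the full 23.5×6.5 rectangle; the r=10 cylinder at (14.5, -3) contributes a regular 12-gon of circumradius 10; the 25×10 cube at (14, -3.5) contributes its full rectangle; Subtracting the remaining from the first: starting from the 23.5×6.5 cube, the r=10 cylinder at (14.5, -3) partially overlaps it — only the 91.41 mm² overlap (of its 300.00 mm²) is removed, clipping the outline; the 25×10 cube at (14, -3.5) partially overlaps it — only the 12.83 mm² overlap (of its 250.00 mm²) is removed, clipping the outline — 1 connected region; the cube at (10, 0.5) does not reach this height (z outside [1.5, 23]); Subtracting the remaining from the first: none of the subtracted shapes is present at this height, so the result so far is unchanged — 1 connected region. The outline is a single polygon with 6 vertices. Extrusion per mm of travel: 0.4 × 0.25 / (π × 0.875²) = 0.041575. Accumulating E over each segment gives final E = 1.4517.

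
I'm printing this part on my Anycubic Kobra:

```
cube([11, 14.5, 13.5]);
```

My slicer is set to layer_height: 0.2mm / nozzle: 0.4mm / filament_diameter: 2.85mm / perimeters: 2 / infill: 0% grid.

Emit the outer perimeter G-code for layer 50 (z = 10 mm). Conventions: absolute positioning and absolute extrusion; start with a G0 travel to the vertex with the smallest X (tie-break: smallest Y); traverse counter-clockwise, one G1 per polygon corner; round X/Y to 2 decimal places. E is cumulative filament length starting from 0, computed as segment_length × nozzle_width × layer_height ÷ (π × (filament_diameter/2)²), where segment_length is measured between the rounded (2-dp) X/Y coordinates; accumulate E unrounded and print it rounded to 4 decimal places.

G0 X0.00 Y0.00 Z10.00
G1 X11.00 Y0.00 E0.1379
G1 X11.00 Y14.50 E0.3198
G1 X0.00 Y14.50 E0.4577
G1 X0.00 Y0.00 E0.6396

At z = 10 mm: the cube is present — its section is the full 11×14.5 rectangle. The outline is a single polygon with 4 vertices. Extrusion per mm of travel: 0.4 × 0.2 / (π × 1.425²) = 0.012540. Accumulating E over each segment gives final E = 0.6396.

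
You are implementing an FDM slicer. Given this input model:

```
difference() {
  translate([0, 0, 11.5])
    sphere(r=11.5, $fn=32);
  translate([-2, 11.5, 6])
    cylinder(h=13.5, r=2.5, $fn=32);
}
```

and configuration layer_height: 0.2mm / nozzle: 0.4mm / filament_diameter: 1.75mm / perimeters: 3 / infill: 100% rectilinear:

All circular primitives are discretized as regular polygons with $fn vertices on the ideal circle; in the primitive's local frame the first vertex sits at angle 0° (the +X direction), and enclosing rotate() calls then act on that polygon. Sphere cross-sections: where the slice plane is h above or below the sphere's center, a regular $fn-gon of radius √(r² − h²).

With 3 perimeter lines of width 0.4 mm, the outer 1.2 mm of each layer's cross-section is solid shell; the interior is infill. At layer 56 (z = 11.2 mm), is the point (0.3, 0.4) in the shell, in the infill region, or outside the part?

infill

At z = 11.2 mm: the r=11.5 sphere slices to a regular 32-gon of circumradius 11.496 (√(r²−h²) with h=0.3 from center); the r=2.5 cylinder at (-2, 11.5) contributes a regular 32-gon of circumradius 2.5; Taking the first minus the rest: starting from the r=11.5 sphere, the r=2.5 cylinder at (-2, 11.5) partially overlaps it — only the 8.26 mm² overlap (of its 19.51 mm²) is removed, clipping the outline — 1 connected region. Overall, the cross-section is a single solid region. The nearest boundary edge runs (-2.00, 9.00)→(-1.51, 9.05); distance from the point to it = 8.84 mm. The point is inside the cross-section and 8.84 mm from the nearest boundary — more than the 1.2 mm shell width (3 × 0.4), so it's in the infill interior.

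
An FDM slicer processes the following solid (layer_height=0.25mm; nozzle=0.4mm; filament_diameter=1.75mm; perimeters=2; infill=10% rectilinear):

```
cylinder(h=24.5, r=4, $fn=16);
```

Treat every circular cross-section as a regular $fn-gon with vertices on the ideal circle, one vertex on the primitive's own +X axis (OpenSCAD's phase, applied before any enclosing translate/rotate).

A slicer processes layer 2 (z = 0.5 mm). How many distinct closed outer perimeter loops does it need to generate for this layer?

1

At z = 0.5 mm: the cylinder: section is a regular 16-gon, circumradius r=4. The result has 1 disconnected region.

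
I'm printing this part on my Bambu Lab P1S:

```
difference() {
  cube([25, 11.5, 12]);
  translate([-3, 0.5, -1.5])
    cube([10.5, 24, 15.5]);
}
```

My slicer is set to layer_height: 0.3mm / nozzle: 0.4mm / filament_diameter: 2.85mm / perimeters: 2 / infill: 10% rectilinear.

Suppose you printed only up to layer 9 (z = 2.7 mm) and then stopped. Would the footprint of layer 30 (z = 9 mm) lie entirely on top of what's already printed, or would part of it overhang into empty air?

Compare the two slices. At z = 2.7: the 25×11.5 cube contributes its full rectangle (area 287.50 mm²); the cube at (-3, 0.5) is present — its section is the full 10.5×24 rectangle (area 252.00 mm²); Taking the first minus the rest: starting from the 25×11.5 cube (287.50 mm²), the 10.5×24 cube at (-3, 0.5) partially overlaps it — only the 82.50 mm² overlap (of its 252.00 mm²) is removed, clipping the outline — area = 205.00 mm². At z = 9: the cube (footprint 25×11.5) is included at this height (area 287.50 mm²); the 10.5×24 cube at (-3, 0.5) contributes its full rectangle (area 252.00 mm²); Subtracting the remaining from the first: starting from the 25×11.5 cube (287.50 mm²), the 10.5×24 cube at (-3, 0.5) partially overlaps it — only the 82.50 mm² overlap (of its 252.00 mm²) is removed, clipping the outline — area = 205.00 mm². Checking containment: the cross-section at z = 9 is a subset of the cross-section at z = 2.7.

entirely on top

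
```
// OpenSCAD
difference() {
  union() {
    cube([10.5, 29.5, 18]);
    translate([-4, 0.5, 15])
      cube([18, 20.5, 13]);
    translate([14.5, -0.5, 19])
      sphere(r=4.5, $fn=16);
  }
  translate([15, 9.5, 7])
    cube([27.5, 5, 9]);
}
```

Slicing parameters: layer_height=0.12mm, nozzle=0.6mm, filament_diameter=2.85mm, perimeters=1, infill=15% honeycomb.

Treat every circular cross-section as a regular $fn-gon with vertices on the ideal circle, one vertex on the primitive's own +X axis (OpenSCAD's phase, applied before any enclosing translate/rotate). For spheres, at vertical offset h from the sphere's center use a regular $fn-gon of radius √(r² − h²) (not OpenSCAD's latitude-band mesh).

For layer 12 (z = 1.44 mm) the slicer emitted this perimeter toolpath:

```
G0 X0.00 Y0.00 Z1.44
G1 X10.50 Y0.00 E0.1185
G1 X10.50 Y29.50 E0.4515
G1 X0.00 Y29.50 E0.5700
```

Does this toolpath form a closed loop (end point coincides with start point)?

Start point (G0): (0.00, 0.00). End point (last G1): the path does not return to the start — open.

no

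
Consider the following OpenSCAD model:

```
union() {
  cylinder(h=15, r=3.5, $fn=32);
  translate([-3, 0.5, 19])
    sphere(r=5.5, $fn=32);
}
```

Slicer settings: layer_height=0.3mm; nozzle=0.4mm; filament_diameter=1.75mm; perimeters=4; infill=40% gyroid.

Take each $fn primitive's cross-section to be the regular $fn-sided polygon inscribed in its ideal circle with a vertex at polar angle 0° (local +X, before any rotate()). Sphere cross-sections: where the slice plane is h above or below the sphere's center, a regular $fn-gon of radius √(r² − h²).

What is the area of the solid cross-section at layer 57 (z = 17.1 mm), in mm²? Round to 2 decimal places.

83.16 mm²

At z = 17.1 mm: the cylinder is absent (z outside [0, 15]); the r=5.5 sphere at (-3, 0.5) contributes a regular 32-gon of circumradius √(5.5²−1.9²) = 5.161 (area = (32/2)·5.161²·sin(360°/32) = 83.16 mm²); Combining (union): only the r=5.5 sphere at (-3, 0.5) is present, so the union is just that shape — area = 83.16 mm². Overall, the cross-section is a single solid region. Net area = 83.16 mm².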